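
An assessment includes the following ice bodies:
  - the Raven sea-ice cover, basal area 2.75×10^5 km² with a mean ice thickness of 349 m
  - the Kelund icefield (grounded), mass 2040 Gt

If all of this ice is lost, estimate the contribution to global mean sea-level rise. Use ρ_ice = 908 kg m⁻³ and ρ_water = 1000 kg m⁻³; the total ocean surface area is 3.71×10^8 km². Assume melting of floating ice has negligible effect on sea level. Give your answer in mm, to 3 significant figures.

≈ 5.50 mm

The Raven sea-ice cover is floating and already displaces its own weight of water, so its melt adds essentially nothing to sea level.
Kelund: 2040 Gt = 2.040×10^15 kg; dividing by ρ_w = 1000 kg m⁻³ gives 2.040×10^12 m³ of water.
Total added water ≈ 2.040×10^12 m³ over 3.71×10^14 m² → Δh = 5.50×10^-3 m = 5.50 mm.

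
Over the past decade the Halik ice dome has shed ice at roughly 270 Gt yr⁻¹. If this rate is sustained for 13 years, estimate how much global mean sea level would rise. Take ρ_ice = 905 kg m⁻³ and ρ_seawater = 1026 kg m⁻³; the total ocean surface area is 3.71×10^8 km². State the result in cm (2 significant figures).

Total mass lost = 270 Gt/yr × 13 yr = 3510 Gt = 3.510×10^15 kg.
ρ_w = 1026 kg m⁻³, so water volume = 3.510×10^15 / 1026 = 3.421×10^12 m³.
Δh = 3.421×10^12 / 3.71×10^14 = 9.22×10^-3 m = 0.92 cm.

≈ 0.92 cm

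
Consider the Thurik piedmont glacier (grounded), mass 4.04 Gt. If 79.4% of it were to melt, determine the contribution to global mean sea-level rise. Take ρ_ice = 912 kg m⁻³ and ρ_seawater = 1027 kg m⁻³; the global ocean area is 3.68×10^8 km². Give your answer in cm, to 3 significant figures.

Thurik: 0.794 × 4.04 Gt = 3.208×10^12 kg; dividing by ρ_w = 1027 kg m⁻³ gives 3.123×10^9 m³ of water.
Spread over 3.68×10^14 m² of ocean, Δh = 3.123×10^9 / 3.68×10^14 = 8.49×10^-6 m = 8.49×10^-4 cm.

≈ 8.49×10^-4 cm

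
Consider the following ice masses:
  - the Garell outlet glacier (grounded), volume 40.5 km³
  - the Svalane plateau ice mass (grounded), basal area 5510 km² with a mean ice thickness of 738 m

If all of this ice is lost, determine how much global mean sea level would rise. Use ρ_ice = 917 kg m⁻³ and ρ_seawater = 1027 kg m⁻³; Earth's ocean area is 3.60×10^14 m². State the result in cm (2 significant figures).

Garell: 40.5 km³ × (917/1027) = 36.16 km³ of water.
Svalane: ice volume = 5510 km² × 738 m = 4066 km³; 4066 × (917/1027) = 3631 km³ of water.
Total added water ≈ 3.667×10^12 m³ over 3.60×10^14 m² → Δh = 0.0102 m = 1.0 cm.

≈ 1.0 cm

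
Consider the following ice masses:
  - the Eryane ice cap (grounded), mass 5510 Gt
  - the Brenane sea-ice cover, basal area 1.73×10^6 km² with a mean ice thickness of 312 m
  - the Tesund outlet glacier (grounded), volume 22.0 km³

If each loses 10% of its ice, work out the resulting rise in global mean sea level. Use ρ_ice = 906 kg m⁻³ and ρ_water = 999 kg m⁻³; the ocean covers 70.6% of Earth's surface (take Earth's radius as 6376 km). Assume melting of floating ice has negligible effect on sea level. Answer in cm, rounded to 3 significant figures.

≈ 0.153 cm

Eryane: 0.1 × 5510 Gt = 5.510×10^14 kg; dividing by ρ_w = 999 kg m⁻³ gives 5.516×10^11 m³ of water.
The Brenane sea-ice cover is floating and already displaces its own weight of water, so its melt adds essentially nothing to sea level.
Tesund: 0.1 × 22.0 km³ × (906/999) = 1.995 km³ of water.
Total added water ≈ 5.535×10^11 m³ over 3.61×10^14 m² → Δh = 1.53×10^-3 m = 0.153 cm.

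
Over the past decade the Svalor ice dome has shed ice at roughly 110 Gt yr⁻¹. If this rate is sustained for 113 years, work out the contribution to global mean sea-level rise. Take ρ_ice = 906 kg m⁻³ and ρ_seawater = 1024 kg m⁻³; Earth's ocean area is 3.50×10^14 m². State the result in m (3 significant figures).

≈ 0.0347 m

Total mass lost = 110 Gt/yr × 113 yr = 1.243×10^4 Gt = 1.243×10^16 kg.
ρ_w = 1024 kg m⁻³, so water volume = 1.243×10^16 / 1024 = 1.214×10^13 m³.
Δh = 1.214×10^13 / 3.50×10^14 = 0.0347 m.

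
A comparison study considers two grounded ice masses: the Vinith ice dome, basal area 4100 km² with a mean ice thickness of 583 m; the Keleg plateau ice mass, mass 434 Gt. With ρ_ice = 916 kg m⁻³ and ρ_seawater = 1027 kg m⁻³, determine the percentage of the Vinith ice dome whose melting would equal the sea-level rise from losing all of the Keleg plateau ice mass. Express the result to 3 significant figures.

≈ 19.8 %

Equal sea-level rise means equal mass of meltwater, i.e. equal mass of ice lost.
Ice mass of Keleg: 4.340×10^14 kg; ice mass of Vinith: 2.190×10^15 kg.
Fraction required = 4.340×10^14 / 2.190×10^15 = 0.198 → 19.8 %.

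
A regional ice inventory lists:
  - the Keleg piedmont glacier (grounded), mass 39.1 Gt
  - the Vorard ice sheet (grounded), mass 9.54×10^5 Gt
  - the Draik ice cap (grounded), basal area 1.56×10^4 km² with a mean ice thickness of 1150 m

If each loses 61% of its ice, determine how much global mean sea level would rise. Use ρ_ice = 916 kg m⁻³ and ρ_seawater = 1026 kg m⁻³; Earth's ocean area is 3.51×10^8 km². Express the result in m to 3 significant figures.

Keleg: 0.61 × 39.1 Gt = 2.385×10^13 kg; dividing by ρ_w = 1026 kg m⁻³ gives 2.325×10^10 m³ of water.
Vorard: 0.61 × 9.54×10^5 Gt = 5.819×10^17 kg; dividing by ρ_w = 1026 kg m⁻³ gives 5.672×10^14 m³ of water.
Draik: ice volume = 1.56×10^4 km² × 1150 m = 1.794×10^4 km³; 0.61 × 1.794×10^4 × (916/1026) = 9770 km³ of water.
Total added water ≈ 5.770×10^14 m³ over 3.51×10^14 m² → Δh = 1.64 m.

≈ 1.64 m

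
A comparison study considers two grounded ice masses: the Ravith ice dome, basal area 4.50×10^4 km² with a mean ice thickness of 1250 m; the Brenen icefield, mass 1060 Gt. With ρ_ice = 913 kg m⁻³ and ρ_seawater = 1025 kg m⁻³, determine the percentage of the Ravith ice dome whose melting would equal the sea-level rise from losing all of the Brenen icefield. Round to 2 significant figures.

Equal sea-level rise means equal mass of meltwater, i.e. equal mass of ice lost.
Ice mass of Brenen: 1.060×10^15 kg; ice mass of Ravith: 5.136×10^16 kg.
Fraction required = 1.060×10^15 / 5.136×10^16 = 0.0206 → 2.1 %.

≈ 2.1 %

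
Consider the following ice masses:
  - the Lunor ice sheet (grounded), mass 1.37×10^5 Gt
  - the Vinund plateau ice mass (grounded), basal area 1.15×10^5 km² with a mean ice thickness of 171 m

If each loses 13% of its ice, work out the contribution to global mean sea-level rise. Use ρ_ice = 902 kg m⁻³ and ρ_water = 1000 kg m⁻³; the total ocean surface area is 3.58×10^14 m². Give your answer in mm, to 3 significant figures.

Lunor: 0.13 × 1.37×10^5 Gt = 1.781×10^16 kg; dividing by ρ_w = 1000 kg m⁻³ gives 1.781×10^13 m³ of water.
Vinund: ice volume = 1.15×10^5 km² × 171 m = 1.966×10^4 km³; 0.13 × 1.966×10^4 × (902/1000) = 2306 km³ of water.
Total added water ≈ 2.012×10^13 m³ over 3.58×10^14 m² → Δh = 0.0562 m = 56.2 mm.

≈ 56.2 mm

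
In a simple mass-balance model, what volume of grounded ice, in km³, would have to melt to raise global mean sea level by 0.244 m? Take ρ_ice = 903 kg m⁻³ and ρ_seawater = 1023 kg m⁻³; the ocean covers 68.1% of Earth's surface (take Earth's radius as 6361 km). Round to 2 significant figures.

≈ 9.6×10^4 km³

Required water volume = Δh × A = 0.244 m × 3.46×10^14 m² = 8.449×10^13 m³ = 8.449×10^4 km³.
Ice volume = water volume × ρ_w/ρ_ice = 8.449×10^4 × 1023/903 = 9.6×10^4 km³.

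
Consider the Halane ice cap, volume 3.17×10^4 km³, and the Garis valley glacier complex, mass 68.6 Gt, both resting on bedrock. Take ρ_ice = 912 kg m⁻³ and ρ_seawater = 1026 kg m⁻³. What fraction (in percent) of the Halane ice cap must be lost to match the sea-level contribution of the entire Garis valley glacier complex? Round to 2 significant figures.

Equal sea-level rise means equal mass of meltwater, i.e. equal mass of ice lost.
Ice mass of Garis: 6.860×10^13 kg; ice mass of Halane: 2.891×10^16 kg.
Fraction required = 6.860×10^13 / 2.891×10^16 = 2.37×10^-3 → 0.24 %.

≈ 0.24 %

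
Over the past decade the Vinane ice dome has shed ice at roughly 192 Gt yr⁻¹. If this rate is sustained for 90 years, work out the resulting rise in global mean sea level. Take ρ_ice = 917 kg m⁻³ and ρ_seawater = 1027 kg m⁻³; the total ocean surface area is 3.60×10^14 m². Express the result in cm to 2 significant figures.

Total mass lost = 192 Gt/yr × 90 yr = 1.728×10^4 Gt = 1.728×10^16 kg.
ρ_w = 1027 kg m⁻³, so water volume = 1.728×10^16 / 1027 = 1.683×10^13 m³.
Δh = 1.683×10^13 / 3.60×10^14 = 0.0467 m = 4.7 cm.

≈ 4.7 cm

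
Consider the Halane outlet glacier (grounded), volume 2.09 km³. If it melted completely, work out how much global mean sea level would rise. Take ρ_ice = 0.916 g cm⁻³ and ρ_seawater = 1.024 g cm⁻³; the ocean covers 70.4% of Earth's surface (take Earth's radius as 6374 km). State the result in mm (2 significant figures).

≈ 5.2×10^-3 mm

Halane: 2.09 km³ × (916/1024) = 1.870 km³ of water.
Spread over 3.59×10^14 m² of ocean, Δh = 1.870×10^9 / 3.59×10^14 = 5.20×10^-6 m = 5.2×10^-3 mm.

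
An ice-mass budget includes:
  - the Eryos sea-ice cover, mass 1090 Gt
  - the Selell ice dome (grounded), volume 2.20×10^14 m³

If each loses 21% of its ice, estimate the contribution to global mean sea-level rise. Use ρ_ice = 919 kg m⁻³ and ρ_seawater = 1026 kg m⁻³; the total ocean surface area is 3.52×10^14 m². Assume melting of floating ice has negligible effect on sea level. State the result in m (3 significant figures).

≈ 0.118 m

The Eryos sea-ice cover is floating and already displaces its own weight of water, so its melt adds essentially nothing to sea level.
Selell: 0.21 × 2.20×10^14 m³ × (919/1026) = 4.138×10^13 m³ of water.
Total added water ≈ 4.138×10^13 m³ over 3.52×10^14 m² → Δh = 0.118 m.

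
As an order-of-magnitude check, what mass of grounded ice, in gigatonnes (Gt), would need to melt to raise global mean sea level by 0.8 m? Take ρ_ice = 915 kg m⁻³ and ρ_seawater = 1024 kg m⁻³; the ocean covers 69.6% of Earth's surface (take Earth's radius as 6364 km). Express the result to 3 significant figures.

Required water volume = Δh × A = 0.8 m × 3.54×10^14 m² = 2.834×10^14 m³.
ρ_w = 1024 kg m⁻³, so the mass of water = 2.834×10^14 m³ × 1024 kg m⁻³ = 2.902×10^17 kg = 2.90×10^5 Gt (and the same mass of ice, by conservation).

≈ 2.90×10^5 Gt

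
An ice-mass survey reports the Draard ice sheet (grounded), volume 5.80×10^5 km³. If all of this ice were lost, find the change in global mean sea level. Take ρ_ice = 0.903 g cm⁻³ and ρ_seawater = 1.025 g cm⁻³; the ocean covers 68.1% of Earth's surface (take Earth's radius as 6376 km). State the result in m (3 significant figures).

≈ 1.47 m

Draard: 5.80×10^5 km³ × (903/1025) = 5.110×10^5 km³ of water.
Spread over 3.48×10^14 m² of ocean, Δh = 5.110×10^14 / 3.48×10^14 = 1.47 m.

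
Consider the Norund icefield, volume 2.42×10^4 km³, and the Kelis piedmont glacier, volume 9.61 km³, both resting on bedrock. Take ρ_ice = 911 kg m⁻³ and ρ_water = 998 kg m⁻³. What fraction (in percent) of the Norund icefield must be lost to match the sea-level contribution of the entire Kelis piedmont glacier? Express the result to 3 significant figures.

Equal sea-level rise means equal mass of meltwater, i.e. equal mass of ice lost.
Ice mass of Kelis: 8.755×10^12 kg; ice mass of Norund: 2.205×10^16 kg.
Fraction required = 8.755×10^12 / 2.205×10^16 = 3.97×10^-4 → 0.0397 %.

≈ 0.0397 %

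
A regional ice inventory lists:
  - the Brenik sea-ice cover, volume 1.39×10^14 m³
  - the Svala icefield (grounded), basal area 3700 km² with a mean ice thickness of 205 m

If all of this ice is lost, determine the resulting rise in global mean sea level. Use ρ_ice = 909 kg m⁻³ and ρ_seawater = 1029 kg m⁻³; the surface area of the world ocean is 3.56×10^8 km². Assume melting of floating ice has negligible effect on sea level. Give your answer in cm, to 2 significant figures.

≈ 0.19 cm

The Brenik sea-ice cover is floating and already displaces its own weight of water, so its melt adds essentially nothing to sea level.
Svala: ice volume = 3700 km² × 205 m = 758.5 km³; 758.5 × (909/1029) = 670.0 km³ of water.
Total added water ≈ 6.700×10^11 m³ over 3.56×10^14 m² → Δh = 1.88×10^-3 m = 0.19 cm.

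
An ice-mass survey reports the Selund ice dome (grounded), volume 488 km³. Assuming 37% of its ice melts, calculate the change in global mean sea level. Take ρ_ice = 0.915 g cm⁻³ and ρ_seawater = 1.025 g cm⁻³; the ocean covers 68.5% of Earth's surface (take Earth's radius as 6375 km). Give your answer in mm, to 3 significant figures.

Selund: 0.37 × 488 km³ × (915/1025) = 161.2 km³ of water.
Spread over 3.50×10^14 m² of ocean, Δh = 1.612×10^11 / 3.50×10^14 = 4.61×10^-4 m = 0.461 mm.

≈ 0.461 mm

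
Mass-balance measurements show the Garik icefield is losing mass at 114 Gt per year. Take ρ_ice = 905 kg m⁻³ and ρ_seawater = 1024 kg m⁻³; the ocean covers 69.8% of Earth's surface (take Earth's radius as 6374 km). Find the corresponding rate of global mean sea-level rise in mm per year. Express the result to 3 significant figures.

ρ_w = 1024 kg m⁻³. Annual water volume added = 114 Gt / ρ_w = 1.140×10^14 kg / 1024 kg m⁻³ = 1.113×10^11 m³.
Δh per year = 1.113×10^11 / 3.56×10^14 = 3.12×10^-4 m = 0.312 mm.

≈ 0.312 mm/yr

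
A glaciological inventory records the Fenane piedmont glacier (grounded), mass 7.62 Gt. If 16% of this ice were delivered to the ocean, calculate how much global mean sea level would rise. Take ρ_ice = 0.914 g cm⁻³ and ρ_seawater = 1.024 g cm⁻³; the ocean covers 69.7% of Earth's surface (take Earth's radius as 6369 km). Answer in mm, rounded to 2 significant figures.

Fenane: 0.16 × 7.62 Gt = 1.219×10^12 kg; dividing by ρ_w = 1.024 g cm⁻³ = 1024 kg m⁻³ gives 1.191×10^9 m³ of water.
Spread over 3.55×10^14 m² of ocean, Δh = 1.191×10^9 / 3.55×10^14 = 3.35×10^-6 m = 3.4×10^-3 mm.

≈ 3.4×10^-3 mm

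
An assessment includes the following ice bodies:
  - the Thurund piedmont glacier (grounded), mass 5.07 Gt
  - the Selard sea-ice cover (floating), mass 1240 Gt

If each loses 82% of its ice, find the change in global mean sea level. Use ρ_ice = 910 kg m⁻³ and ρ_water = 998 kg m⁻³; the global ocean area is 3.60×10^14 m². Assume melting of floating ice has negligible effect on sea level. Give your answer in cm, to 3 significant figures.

≈ 1.16×10^-3 cm

Thurund: 0.82 × 5.07 Gt = 4.157×10^12 kg; dividing by ρ_w = 998 kg m⁻³ gives 4.166×10^9 m³ of water.
The Selard sea-ice cover is floating and already displaces its own weight of water, so its melt adds essentially nothing to sea level.
Total added water ≈ 4.166×10^9 m³ over 3.60×10^14 m² → Δh = 1.16×10^-5 m = 1.16×10^-3 cm.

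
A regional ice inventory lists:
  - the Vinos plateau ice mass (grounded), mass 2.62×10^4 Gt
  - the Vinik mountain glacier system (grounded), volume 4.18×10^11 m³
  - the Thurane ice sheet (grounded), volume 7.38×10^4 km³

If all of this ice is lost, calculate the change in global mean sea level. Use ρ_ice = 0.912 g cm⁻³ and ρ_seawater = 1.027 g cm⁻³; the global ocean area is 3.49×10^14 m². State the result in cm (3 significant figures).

Vinos: 2.62×10^4 Gt = 2.620×10^16 kg; dividing by ρ_w = 1.027 g cm⁻³ = 1027 kg m⁻³ gives 2.551×10^13 m³ of water.
Vinik: 4.18×10^11 m³ × (912/1027) = 3.712×10^11 m³ of water.
Thurane: 7.38×10^4 km³ × (912/1027) = 6.554×10^4 km³ of water.
Total added water ≈ 9.142×10^13 m³ over 3.49×10^14 m² → Δh = 0.262 m = 26.2 cm.

≈ 26.2 cm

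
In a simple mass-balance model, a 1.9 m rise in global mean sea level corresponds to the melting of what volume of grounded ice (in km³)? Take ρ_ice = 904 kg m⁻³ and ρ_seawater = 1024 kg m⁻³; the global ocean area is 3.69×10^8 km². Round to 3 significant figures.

≈ 7.94×10^5 km³

Required water volume = Δh × A = 1.9 m × 3.69×10^14 m² = 7.011×10^14 m³ = 7.011×10^5 km³.
Ice volume = water volume × ρ_w/ρ_ice = 7.011×10^5 × 1024/904 = 7.94×10^5 km³.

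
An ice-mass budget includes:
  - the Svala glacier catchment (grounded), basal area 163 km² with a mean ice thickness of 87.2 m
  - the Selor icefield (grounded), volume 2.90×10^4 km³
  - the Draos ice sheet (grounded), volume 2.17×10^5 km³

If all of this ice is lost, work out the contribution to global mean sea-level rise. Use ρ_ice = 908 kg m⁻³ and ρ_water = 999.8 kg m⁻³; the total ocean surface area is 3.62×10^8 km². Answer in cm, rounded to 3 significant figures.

Svala: ice volume = 163 km² × 87.2 m = 14.21 km³; 14.21 × (908/999.8) = 12.91 km³ of water.
Selor: 2.90×10^4 km³ × (908/999.8) = 2.634×10^4 km³ of water.
Draos: 2.17×10^5 km³ × (908/999.8) = 1.971×10^5 km³ of water.
Total added water ≈ 2.234×10^14 m³ over 3.62×10^14 m² → Δh = 0.617 m = 61.7 cm.

≈ 61.7 cm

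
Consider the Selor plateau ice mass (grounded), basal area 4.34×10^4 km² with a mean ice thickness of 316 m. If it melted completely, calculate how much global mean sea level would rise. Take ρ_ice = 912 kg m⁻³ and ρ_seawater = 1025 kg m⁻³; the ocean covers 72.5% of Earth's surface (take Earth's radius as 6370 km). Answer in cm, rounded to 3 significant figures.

≈ 3.30 cm

Selor: ice volume = 4.34×10^4 km² × 316 m = 1.371×10^4 km³; 1.371×10^4 × (912/1025) = 1.220×10^4 km³ of water.
Spread over 3.70×10^14 m² of ocean, Δh = 1.220×10^13 / 3.70×10^14 = 0.0330 m = 3.30 cm.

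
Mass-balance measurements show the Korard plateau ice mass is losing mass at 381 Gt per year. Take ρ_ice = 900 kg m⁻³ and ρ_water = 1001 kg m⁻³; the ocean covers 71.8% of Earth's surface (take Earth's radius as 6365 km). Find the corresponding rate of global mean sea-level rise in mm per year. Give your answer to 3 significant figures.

ρ_w = 1001 kg m⁻³. Annual water volume added = 381 Gt / ρ_w = 3.810×10^14 kg / 1001 kg m⁻³ = 3.806×10^11 m³.
Δh per year = 3.806×10^11 / 3.66×10^14 = 1.04×10^-3 m = 1.04 mm.

≈ 1.04 mm/yr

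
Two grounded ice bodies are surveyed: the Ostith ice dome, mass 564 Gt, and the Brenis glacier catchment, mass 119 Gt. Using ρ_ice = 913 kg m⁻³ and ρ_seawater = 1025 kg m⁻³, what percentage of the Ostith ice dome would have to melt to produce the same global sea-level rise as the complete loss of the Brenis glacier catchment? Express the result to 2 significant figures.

Equal sea-level rise means equal mass of meltwater, i.e. equal mass of ice lost.
Ice mass of Brenis: 1.190×10^14 kg; ice mass of Ostith: 5.640×10^14 kg.
Fraction required = 1.190×10^14 / 5.640×10^14 = 0.211 → 21 %.

≈ 21 %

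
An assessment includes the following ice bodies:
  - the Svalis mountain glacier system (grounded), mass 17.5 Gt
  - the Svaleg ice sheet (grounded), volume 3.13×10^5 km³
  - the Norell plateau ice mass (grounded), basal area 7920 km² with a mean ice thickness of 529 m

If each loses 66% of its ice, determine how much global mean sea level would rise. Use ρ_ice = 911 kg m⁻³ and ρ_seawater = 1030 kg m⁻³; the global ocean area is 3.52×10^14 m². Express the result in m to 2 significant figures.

≈ 0.53 m

Svalis: 0.66 × 17.5 Gt = 1.155×10^13 kg; dividing by ρ_w = 1030 kg m⁻³ gives 1.121×10^10 m³ of water.
Svaleg: 0.66 × 3.13×10^5 km³ × (911/1030) = 1.827×10^5 km³ of water.
Norell: ice volume = 7920 km² × 529 m = 4190 km³; 0.66 × 4190 × (911/1030) = 2446 km³ of water.
Total added water ≈ 1.852×10^14 m³ over 3.52×10^14 m² → Δh = 0.526 m.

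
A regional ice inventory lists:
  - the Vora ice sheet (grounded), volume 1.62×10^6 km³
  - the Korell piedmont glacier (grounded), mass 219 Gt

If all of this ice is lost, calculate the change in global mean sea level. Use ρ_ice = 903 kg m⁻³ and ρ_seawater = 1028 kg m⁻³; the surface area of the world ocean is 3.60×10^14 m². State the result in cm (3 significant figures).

Vora: 1.62×10^6 km³ × (903/1028) = 1.423×10^6 km³ of water.
Korell: 219 Gt = 2.190×10^14 kg; dividing by ρ_w = 1028 kg m⁻³ gives 2.130×10^11 m³ of water.
Total added water ≈ 1.423×10^15 m³ over 3.60×10^14 m² → Δh = 3.95 m = 395 cm.

≈ 395 cm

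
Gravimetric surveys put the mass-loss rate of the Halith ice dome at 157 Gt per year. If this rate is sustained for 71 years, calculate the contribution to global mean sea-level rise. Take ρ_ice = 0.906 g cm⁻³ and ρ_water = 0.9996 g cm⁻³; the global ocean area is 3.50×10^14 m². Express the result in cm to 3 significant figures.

Total mass lost = 157 Gt/yr × 71 yr = 1.115×10^4 Gt = 1.115×10^16 kg.
ρ_w = 0.9996 g cm⁻³ = 999.6 kg m⁻³, so water volume = 1.115×10^16 / 999.6 = 1.115×10^13 m³.
Δh = 1.115×10^13 / 3.50×10^14 = 0.0319 m = 3.19 cm.

≈ 3.19 cm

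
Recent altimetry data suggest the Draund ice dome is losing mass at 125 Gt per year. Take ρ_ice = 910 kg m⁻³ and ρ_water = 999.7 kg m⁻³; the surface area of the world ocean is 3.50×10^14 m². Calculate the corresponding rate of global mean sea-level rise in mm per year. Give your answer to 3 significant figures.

ρ_w = 999.7 kg m⁻³. Annual water volume added = 125 Gt / ρ_w = 1.250×10^14 kg / 999.7 kg m⁻³ = 1.250×10^11 m³.
Δh per year = 1.250×10^11 / 3.50×10^14 = 3.57×10^-4 m = 0.357 mm.

≈ 0.357 mm/yr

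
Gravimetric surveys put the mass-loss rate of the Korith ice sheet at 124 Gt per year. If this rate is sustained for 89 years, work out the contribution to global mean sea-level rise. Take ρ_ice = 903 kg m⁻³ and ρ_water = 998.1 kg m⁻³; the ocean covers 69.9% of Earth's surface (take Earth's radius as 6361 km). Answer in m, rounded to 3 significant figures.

Total mass lost = 124 Gt/yr × 89 yr = 1.104×10^4 Gt = 1.104×10^16 kg.
ρ_w = 998.1 kg m⁻³, so water volume = 1.104×10^16 / 998.1 = 1.106×10^13 m³.
Δh = 1.106×10^13 / 3.55×10^14 = 0.0311 m.

≈ 0.0311 m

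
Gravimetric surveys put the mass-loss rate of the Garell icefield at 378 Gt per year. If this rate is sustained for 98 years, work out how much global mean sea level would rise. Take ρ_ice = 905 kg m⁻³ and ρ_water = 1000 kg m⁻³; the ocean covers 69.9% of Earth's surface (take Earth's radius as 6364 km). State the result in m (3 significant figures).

≈ 0.104 m

Total mass lost = 378 Gt/yr × 98 yr = 3.704×10^4 Gt = 3.704×10^16 kg.
ρ_w = 1000 kg m⁻³, so water volume = 3.704×10^16 / 1000 = 3.704×10^13 m³.
Δh = 3.704×10^13 / 3.56×10^14 = 0.104 m.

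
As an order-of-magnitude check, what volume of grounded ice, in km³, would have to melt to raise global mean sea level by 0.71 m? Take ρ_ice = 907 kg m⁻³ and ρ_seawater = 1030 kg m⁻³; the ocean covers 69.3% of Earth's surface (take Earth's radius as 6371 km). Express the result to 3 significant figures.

Required water volume = Δh × A = 0.71 m × 3.53×10^14 m² = 2.510×10^14 m³ = 2.510×10^5 km³.
Ice volume = water volume × ρ_w/ρ_ice = 2.510×10^5 × 1030/907 = 2.85×10^5 km³.

≈ 2.85×10^5 km³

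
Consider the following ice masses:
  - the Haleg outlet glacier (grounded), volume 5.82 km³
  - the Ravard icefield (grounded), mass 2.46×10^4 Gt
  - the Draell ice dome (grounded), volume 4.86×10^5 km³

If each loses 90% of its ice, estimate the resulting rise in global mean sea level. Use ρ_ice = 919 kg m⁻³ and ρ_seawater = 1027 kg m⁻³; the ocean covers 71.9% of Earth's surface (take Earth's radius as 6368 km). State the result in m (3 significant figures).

Haleg: 0.9 × 5.82 km³ × (919/1027) = 4.687 km³ of water.
Ravard: 0.9 × 2.46×10^4 Gt = 2.214×10^16 kg; dividing by ρ_w = 1027 kg m⁻³ gives 2.156×10^13 m³ of water.
Draell: 0.9 × 4.86×10^5 km³ × (919/1027) = 3.914×10^5 km³ of water.
Total added water ≈ 4.130×10^14 m³ over 3.66×10^14 m² → Δh = 1.13 m.

≈ 1.13 m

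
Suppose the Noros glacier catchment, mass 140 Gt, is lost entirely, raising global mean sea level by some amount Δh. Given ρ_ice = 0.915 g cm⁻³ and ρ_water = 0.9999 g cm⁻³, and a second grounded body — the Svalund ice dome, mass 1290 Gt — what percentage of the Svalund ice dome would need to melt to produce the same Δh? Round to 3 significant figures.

≈ 10.9 %

Equal sea-level rise means equal mass of meltwater, i.e. equal mass of ice lost.
Ice mass of Noros: 1.400×10^14 kg; ice mass of Svalund: 1.290×10^15 kg.
Fraction required = 1.400×10^14 / 1.290×10^15 = 0.109 → 10.9 %.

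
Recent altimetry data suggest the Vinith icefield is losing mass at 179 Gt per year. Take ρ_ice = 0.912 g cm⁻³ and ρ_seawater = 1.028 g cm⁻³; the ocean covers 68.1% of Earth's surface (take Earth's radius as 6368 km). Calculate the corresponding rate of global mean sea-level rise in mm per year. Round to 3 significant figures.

ρ_w = 1.028 g cm⁻³ = 1028 kg m⁻³. Annual water volume added = 179 Gt / ρ_w = 1.790×10^14 kg / 1028 kg m⁻³ = 1.741×10^11 m³.
Δh per year = 1.741×10^11 / 3.47×10^14 = 5.02×10^-4 m = 0.502 mm.

≈ 0.502 mm/yr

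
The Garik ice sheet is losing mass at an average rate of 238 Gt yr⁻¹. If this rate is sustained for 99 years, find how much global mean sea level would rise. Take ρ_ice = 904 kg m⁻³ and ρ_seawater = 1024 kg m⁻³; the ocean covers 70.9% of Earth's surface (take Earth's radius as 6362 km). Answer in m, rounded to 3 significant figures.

Total mass lost = 238 Gt/yr × 99 yr = 2.356×10^4 Gt = 2.356×10^16 kg.
ρ_w = 1024 kg m⁻³, so water volume = 2.356×10^16 / 1024 = 2.301×10^13 m³.
Δh = 2.301×10^13 / 3.61×10^14 = 0.0638 m.

≈ 0.0638 m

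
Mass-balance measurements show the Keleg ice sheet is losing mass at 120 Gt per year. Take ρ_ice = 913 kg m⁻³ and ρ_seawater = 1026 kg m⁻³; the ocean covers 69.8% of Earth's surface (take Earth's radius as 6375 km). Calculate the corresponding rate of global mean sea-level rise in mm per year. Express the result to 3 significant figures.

ρ_w = 1026 kg m⁻³. Annual water volume added = 120 Gt / ρ_w = 1.200×10^14 kg / 1026 kg m⁻³ = 1.170×10^11 m³.
Δh per year = 1.170×10^11 / 3.56×10^14 = 3.28×10^-4 m = 0.328 mm.

≈ 0.328 mm/yr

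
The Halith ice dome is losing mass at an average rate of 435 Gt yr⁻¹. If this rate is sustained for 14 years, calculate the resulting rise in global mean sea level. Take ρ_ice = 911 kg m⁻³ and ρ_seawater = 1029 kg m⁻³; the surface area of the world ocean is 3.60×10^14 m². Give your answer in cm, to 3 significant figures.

≈ 1.64 cm

Total mass lost = 435 Gt/yr × 14 yr = 6090 Gt = 6.090×10^15 kg.
ρ_w = 1029 kg m⁻³, so water volume = 6.090×10^15 / 1029 = 5.918×10^12 m³.
Δh = 5.918×10^12 / 3.60×10^14 = 0.0164 m = 1.64 cm.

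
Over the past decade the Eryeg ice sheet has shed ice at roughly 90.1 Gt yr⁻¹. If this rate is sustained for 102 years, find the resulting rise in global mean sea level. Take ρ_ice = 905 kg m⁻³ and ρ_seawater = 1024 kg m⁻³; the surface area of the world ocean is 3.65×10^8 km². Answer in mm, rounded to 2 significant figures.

Total mass lost = 90.1 Gt/yr × 102 yr = 9190 Gt = 9.190×10^15 kg.
ρ_w = 1024 kg m⁻³, so water volume = 9.190×10^15 / 1024 = 8.975×10^12 m³.
Δh = 8.975×10^12 / 3.65×10^14 = 0.0246 m = 25 mm.

≈ 25 mm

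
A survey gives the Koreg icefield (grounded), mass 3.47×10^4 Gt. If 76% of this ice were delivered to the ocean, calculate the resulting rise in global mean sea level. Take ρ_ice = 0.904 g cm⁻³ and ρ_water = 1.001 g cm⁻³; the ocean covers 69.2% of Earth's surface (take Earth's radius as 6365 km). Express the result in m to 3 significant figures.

Koreg: 0.76 × 3.47×10^4 Gt = 2.637×10^16 kg; dividing by ρ_w = 1.001 g cm⁻³ = 1001 kg m⁻³ gives 2.635×10^13 m³ of water.
Spread over 3.52×10^14 m² of ocean, Δh = 2.635×10^13 / 3.52×10^14 = 0.0748 m.

≈ 0.0748 m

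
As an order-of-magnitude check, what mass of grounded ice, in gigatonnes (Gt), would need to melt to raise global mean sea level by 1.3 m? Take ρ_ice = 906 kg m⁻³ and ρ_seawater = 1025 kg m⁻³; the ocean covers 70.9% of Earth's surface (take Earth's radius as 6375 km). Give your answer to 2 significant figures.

Required water volume = Δh × A = 1.3 m × 3.62×10^14 m² = 4.707×10^14 m³.
ρ_w = 1025 kg m⁻³, so the mass of water = 4.707×10^14 m³ × 1025 kg m⁻³ = 4.825×10^17 kg = 4.8×10^5 Gt (and the same mass of ice, by conservation).

≈ 4.8×10^5 Gt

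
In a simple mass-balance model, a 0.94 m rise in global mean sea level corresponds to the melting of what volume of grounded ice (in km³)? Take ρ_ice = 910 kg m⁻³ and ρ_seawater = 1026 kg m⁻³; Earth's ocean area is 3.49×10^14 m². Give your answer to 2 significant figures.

Required water volume = Δh × A = 0.94 m × 3.49×10^14 m² = 3.281×10^14 m³ = 3.281×10^5 km³.
Ice volume = water volume × ρ_w/ρ_ice = 3.281×10^5 × 1026/910 = 3.7×10^5 km³.

≈ 3.7×10^5 km³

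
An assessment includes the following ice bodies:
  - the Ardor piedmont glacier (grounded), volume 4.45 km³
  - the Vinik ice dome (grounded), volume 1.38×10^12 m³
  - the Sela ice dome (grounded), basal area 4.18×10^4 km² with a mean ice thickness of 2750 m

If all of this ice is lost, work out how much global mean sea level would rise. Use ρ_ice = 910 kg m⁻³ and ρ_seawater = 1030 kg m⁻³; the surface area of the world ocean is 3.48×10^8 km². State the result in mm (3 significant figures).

Ardor: 4.45 km³ × (910/1030) = 3.932 km³ of water.
Vinik: 1.38×10^12 m³ × (910/1030) = 1.219×10^12 m³ of water.
Sela: ice volume = 4.18×10^4 km² × 2750 m = 1.150×10^5 km³; 1.150×10^5 × (910/1030) = 1.016×10^5 km³ of water.
Total added water ≈ 1.028×10^14 m³ over 3.48×10^14 m² → Δh = 0.295 m = 295 mm.

≈ 295 mm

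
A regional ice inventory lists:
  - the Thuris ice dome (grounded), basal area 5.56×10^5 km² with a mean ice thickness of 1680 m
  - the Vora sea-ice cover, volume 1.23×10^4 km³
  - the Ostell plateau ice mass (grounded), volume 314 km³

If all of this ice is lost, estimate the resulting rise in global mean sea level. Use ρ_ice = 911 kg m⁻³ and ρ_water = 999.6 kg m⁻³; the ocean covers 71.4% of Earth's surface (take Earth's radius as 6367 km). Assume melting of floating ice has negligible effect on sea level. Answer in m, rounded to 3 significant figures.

≈ 2.34 m

Thuris: ice volume = 5.56×10^5 km² × 1680 m = 9.341×10^5 km³; 9.341×10^5 × (911/999.6) = 8.513×10^5 km³ of water.
The Vora sea-ice cover is floating and already displaces its own weight of water, so its melt adds essentially nothing to sea level.
Ostell: 314 km³ × (911/999.6) = 286.2 km³ of water.
Total added water ≈ 8.516×10^14 m³ over 3.64×10^14 m² → Δh = 2.34 m.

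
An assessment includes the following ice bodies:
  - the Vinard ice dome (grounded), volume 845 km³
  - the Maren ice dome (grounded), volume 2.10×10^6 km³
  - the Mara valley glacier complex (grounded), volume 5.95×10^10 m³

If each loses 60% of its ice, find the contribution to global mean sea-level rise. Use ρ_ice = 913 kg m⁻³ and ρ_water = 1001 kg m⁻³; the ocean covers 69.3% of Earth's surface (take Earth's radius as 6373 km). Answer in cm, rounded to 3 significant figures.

≈ 325 cm

Vinard: 0.6 × 845 km³ × (913/1001) = 462.4 km³ of water.
Maren: 0.6 × 2.10×10^6 km³ × (913/1001) = 1.149×10^6 km³ of water.
Mara: 0.6 × 5.95×10^10 m³ × (913/1001) = 3.256×10^10 m³ of water.
Total added water ≈ 1.150×10^15 m³ over 3.54×10^14 m² → Δh = 3.25 m = 325 cm.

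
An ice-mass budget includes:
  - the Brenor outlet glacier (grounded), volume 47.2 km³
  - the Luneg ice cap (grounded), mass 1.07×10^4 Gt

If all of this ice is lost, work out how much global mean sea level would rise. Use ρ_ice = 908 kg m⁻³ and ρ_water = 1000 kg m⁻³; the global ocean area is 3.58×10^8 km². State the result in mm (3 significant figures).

Brenor: 47.2 km³ × (908/1000) = 42.86 km³ of water.
Luneg: 1.07×10^4 Gt = 1.070×10^16 kg; dividing by ρ_w = 1000 kg m⁻³ gives 1.070×10^13 m³ of water.
Total added water ≈ 1.074×10^13 m³ over 3.58×10^14 m² → Δh = 0.0300 m = 30.0 mm.

≈ 30.0 mm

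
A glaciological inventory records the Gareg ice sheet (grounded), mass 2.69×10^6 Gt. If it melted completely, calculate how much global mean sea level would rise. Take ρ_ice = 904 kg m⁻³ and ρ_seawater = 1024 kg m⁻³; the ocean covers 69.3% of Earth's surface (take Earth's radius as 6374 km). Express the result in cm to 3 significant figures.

Gareg: 2.69×10^6 Gt = 2.690×10^18 kg; dividing by ρ_w = 1024 kg m⁻³ gives 2.627×10^15 m³ of water.
Spread over 3.54×10^14 m² of ocean, Δh = 2.627×10^15 / 3.54×10^14 = 7.42 m = 742 cm.

≈ 742 cm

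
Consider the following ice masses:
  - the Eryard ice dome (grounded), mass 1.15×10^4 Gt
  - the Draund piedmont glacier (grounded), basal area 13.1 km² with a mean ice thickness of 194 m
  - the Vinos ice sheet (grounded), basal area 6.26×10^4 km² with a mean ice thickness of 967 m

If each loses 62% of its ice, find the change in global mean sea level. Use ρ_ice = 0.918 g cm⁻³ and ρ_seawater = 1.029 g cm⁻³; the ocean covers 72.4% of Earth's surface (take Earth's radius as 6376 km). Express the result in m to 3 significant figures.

≈ 0.109 m

Eryard: 0.62 × 1.15×10^4 Gt = 7.130×10^15 kg; dividing by ρ_w = 1.029 g cm⁻³ = 1029 kg m⁻³ gives 6.929×10^12 m³ of water.
Draund: ice volume = 13.1 km² × 194 m = 2.541 km³; 0.62 × 2.541 × (918/1029) = 1.406 km³ of water.
Vinos: ice volume = 6.26×10^4 km² × 967 m = 6.053×10^4 km³; 0.62 × 6.053×10^4 × (918/1029) = 3.348×10^4 km³ of water.
Total added water ≈ 4.041×10^13 m³ over 3.70×10^14 m² → Δh = 0.109 m.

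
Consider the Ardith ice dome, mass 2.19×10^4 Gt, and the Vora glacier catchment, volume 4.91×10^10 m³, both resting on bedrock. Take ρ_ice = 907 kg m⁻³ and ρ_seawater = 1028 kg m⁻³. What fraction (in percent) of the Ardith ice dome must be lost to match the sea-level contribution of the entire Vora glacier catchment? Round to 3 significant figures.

≈ 0.203 %

Equal sea-level rise means equal mass of meltwater, i.e. equal mass of ice lost.
Ice mass of Vora: 4.453×10^13 kg; ice mass of Ardith: 2.190×10^16 kg.
Fraction required = 4.453×10^13 / 2.190×10^16 = 2.03×10^-3 → 0.203 %.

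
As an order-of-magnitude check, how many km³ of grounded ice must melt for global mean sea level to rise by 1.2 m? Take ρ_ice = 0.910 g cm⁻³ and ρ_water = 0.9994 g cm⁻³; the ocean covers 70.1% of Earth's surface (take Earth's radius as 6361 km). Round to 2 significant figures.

≈ 4.7×10^5 km³

Required water volume = Δh × A = 1.2 m × 3.56×10^14 m² = 4.277×10^14 m³ = 4.277×10^5 km³.
Ice volume = water volume × ρ_w/ρ_ice = 4.277×10^5 × 999.4/910 = 4.7×10^5 km³.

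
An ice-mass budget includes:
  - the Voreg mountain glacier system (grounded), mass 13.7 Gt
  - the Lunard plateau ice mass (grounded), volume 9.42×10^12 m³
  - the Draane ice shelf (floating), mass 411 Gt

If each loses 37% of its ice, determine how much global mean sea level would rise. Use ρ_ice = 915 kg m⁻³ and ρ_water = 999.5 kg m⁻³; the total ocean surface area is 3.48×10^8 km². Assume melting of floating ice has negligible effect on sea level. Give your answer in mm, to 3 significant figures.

≈ 9.18 mm

Voreg: 0.37 × 13.7 Gt = 5.069×10^12 kg; dividing by ρ_w = 999.5 kg m⁻³ gives 5.072×10^9 m³ of water.
Lunard: 0.37 × 9.42×10^12 m³ × (915/999.5) = 3.191×10^12 m³ of water.
The Draane ice shelf is floating and already displaces its own weight of water, so its melt adds essentially nothing to sea level.
Total added water ≈ 3.196×10^12 m³ over 3.48×10^14 m² → Δh = 9.18×10^-3 m = 9.18 mm.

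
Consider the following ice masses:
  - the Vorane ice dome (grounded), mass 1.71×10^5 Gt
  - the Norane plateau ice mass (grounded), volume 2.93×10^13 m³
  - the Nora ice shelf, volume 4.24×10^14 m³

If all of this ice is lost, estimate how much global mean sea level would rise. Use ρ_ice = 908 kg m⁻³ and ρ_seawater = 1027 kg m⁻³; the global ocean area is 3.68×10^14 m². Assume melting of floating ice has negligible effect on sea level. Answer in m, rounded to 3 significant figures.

Vorane: 1.71×10^5 Gt = 1.710×10^17 kg; dividing by ρ_w = 1027 kg m⁻³ gives 1.665×10^14 m³ of water.
Norane: 2.93×10^13 m³ × (908/1027) = 2.590×10^13 m³ of water.
The Nora ice shelf is floating and already displaces its own weight of water, so its melt adds essentially nothing to sea level.
Total added water ≈ 1.924×10^14 m³ over 3.68×10^14 m² → Δh = 0.523 m.

≈ 0.523 m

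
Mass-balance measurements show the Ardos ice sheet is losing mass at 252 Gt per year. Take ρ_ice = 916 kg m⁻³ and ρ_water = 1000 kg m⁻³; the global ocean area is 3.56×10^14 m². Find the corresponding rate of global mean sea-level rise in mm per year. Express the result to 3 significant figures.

≈ 0.708 mm/yr

ρ_w = 1000 kg m⁻³. Annual water volume added = 252 Gt / ρ_w = 2.520×10^14 kg / 1000 kg m⁻³ = 2.520×10^11 m³.
Δh per year = 2.520×10^11 / 3.56×10^14 = 7.08×10^-4 m = 0.708 mm.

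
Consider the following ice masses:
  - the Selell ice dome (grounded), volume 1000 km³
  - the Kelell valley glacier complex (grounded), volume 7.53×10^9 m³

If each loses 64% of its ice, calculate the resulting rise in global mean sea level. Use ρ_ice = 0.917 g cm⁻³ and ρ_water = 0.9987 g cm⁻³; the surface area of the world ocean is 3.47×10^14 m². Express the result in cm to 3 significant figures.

Selell: 0.64 × 1000 km³ × (917/998.7) = 587.6 km³ of water.
Kelell: 0.64 × 7.53×10^9 m³ × (917/998.7) = 4.425×10^9 m³ of water.
Total added water ≈ 5.921×10^11 m³ over 3.47×10^14 m² → Δh = 1.71×10^-3 m = 0.171 cm.

≈ 0.171 cm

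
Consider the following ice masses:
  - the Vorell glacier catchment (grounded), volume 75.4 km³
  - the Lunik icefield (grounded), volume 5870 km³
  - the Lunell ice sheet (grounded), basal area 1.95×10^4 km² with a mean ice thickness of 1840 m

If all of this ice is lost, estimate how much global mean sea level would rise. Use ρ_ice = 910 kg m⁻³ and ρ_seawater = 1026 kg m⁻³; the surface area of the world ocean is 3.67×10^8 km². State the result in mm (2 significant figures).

≈ 100 mm

Vorell: 75.4 km³ × (910/1026) = 66.88 km³ of water.
Lunik: 5870 km³ × (910/1026) = 5206 km³ of water.
Lunell: ice volume = 1.95×10^4 km² × 1840 m = 3.588×10^4 km³; 3.588×10^4 × (910/1026) = 3.182×10^4 km³ of water.
Total added water ≈ 3.710×10^13 m³ over 3.67×10^14 m² → Δh = 0.101 m = 100 mm.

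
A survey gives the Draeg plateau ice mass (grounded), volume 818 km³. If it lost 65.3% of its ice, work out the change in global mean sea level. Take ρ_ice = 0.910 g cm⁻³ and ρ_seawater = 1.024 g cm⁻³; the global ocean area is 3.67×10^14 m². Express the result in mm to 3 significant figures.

≈ 1.29 mm

Draeg: 0.653 × 818 km³ × (910/1024) = 474.7 km³ of water.
Spread over 3.67×10^14 m² of ocean, Δh = 4.747×10^11 / 3.67×10^14 = 1.29×10^-3 m = 1.29 mm.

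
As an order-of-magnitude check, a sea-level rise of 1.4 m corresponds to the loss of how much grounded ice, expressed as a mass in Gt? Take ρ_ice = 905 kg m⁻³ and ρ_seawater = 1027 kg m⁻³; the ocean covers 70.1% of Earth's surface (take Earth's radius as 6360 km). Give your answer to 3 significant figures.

≈ 5.12×10^5 Gt

Required water volume = Δh × A = 1.4 m × 3.56×10^14 m² = 4.989×10^14 m³.
ρ_w = 1027 kg m⁻³, so the mass of water = 4.989×10^14 m³ × 1027 kg m⁻³ = 5.123×10^17 kg = 5.12×10^5 Gt (and the same mass of ice, by conservation).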